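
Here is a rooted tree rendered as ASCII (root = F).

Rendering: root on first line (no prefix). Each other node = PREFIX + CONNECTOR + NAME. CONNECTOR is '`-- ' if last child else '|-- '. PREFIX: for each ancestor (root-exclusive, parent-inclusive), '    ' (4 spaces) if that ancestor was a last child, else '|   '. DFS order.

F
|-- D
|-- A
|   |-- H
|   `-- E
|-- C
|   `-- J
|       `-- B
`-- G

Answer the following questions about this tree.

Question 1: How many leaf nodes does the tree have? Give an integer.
Answer: 5

Derivation:
Leaves (nodes with no children): B, D, E, G, H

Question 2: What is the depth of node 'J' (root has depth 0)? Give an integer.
Path from root to J: F -> C -> J
Depth = number of edges = 2

Answer: 2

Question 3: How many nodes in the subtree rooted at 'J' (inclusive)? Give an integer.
Answer: 2

Derivation:
Subtree rooted at J contains: B, J
Count = 2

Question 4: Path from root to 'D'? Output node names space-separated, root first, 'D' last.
Walk down from root: F -> D

Answer: F D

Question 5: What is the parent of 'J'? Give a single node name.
Answer: C

Derivation:
Scan adjacency: J appears as child of C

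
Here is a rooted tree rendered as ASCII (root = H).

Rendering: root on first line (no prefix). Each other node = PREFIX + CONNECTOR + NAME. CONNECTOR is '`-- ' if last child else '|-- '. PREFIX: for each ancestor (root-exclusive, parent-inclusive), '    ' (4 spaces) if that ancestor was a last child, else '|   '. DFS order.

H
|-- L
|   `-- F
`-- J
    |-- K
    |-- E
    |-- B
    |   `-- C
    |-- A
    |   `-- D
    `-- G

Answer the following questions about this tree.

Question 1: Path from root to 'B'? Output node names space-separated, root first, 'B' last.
Answer: H J B

Derivation:
Walk down from root: H -> J -> B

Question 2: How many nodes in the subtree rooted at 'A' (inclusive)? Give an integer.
Subtree rooted at A contains: A, D
Count = 2

Answer: 2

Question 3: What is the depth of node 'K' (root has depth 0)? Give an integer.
Answer: 2

Derivation:
Path from root to K: H -> J -> K
Depth = number of edges = 2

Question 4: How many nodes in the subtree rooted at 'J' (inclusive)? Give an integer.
Subtree rooted at J contains: A, B, C, D, E, G, J, K
Count = 8

Answer: 8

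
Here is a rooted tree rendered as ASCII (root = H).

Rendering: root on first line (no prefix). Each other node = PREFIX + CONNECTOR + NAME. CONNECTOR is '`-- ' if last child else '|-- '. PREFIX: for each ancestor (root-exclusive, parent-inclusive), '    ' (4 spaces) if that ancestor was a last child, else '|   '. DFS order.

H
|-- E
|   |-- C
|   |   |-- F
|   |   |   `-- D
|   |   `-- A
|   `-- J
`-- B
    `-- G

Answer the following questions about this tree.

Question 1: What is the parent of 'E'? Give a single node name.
Answer: H

Derivation:
Scan adjacency: E appears as child of H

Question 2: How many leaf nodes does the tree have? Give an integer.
Answer: 4

Derivation:
Leaves (nodes with no children): A, D, G, J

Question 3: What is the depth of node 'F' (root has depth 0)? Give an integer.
Answer: 3

Derivation:
Path from root to F: H -> E -> C -> F
Depth = number of edges = 3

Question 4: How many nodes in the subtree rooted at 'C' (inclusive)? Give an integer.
Subtree rooted at C contains: A, C, D, F
Count = 4

Answer: 4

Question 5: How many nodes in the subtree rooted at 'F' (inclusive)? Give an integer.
Answer: 2

Derivation:
Subtree rooted at F contains: D, F
Count = 2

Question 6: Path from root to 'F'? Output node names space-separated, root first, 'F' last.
Answer: H E C F

Derivation:
Walk down from root: H -> E -> C -> F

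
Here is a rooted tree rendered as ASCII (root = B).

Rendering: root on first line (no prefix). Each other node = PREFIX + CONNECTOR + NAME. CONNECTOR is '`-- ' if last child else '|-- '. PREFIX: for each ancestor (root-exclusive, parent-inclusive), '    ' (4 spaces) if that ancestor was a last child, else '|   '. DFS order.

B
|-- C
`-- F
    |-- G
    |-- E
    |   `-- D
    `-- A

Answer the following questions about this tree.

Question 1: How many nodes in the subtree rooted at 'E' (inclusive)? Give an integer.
Answer: 2

Derivation:
Subtree rooted at E contains: D, E
Count = 2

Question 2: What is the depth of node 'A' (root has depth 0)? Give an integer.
Answer: 2

Derivation:
Path from root to A: B -> F -> A
Depth = number of edges = 2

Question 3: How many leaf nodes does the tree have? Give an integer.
Leaves (nodes with no children): A, C, D, G

Answer: 4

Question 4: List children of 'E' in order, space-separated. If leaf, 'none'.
Answer: D

Derivation:
Node E's children (from adjacency): D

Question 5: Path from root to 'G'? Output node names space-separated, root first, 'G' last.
Answer: B F G

Derivation:
Walk down from root: B -> F -> G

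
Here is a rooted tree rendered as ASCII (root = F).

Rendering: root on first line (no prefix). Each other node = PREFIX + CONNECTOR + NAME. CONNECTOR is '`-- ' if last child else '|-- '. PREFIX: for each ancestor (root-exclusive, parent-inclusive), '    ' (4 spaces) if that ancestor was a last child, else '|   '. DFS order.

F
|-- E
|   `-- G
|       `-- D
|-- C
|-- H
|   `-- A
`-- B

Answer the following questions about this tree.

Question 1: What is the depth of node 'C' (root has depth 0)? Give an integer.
Path from root to C: F -> C
Depth = number of edges = 1

Answer: 1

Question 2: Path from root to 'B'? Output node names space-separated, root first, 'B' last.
Walk down from root: F -> B

Answer: F B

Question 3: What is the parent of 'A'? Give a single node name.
Answer: H

Derivation:
Scan adjacency: A appears as child of H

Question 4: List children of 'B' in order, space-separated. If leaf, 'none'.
Node B's children (from adjacency): (leaf)

Answer: none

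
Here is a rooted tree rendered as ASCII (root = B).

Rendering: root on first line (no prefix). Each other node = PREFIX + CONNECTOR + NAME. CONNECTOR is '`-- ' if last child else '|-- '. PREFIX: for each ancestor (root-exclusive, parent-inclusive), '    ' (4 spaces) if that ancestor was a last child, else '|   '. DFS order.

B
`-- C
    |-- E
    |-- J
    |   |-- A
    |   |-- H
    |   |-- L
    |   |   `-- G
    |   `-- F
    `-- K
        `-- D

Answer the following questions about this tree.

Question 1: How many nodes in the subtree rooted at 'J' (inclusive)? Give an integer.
Answer: 6

Derivation:
Subtree rooted at J contains: A, F, G, H, J, L
Count = 6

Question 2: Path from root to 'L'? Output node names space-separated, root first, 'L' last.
Answer: B C J L

Derivation:
Walk down from root: B -> C -> J -> L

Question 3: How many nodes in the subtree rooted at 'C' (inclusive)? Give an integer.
Subtree rooted at C contains: A, C, D, E, F, G, H, J, K, L
Count = 10

Answer: 10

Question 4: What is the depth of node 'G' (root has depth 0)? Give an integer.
Path from root to G: B -> C -> J -> L -> G
Depth = number of edges = 4

Answer: 4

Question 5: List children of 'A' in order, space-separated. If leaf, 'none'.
Answer: none

Derivation:
Node A's children (from adjacency): (leaf)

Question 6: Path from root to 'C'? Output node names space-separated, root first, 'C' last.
Walk down from root: B -> C

Answer: B C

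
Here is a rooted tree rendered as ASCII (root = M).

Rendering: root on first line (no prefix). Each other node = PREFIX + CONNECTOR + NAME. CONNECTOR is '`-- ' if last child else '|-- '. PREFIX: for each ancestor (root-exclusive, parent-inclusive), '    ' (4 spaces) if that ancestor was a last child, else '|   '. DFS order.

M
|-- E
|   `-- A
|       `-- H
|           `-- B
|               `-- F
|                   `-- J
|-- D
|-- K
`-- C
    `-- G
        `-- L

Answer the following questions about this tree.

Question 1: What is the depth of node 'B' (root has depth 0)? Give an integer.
Path from root to B: M -> E -> A -> H -> B
Depth = number of edges = 4

Answer: 4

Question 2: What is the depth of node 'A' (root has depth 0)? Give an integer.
Path from root to A: M -> E -> A
Depth = number of edges = 2

Answer: 2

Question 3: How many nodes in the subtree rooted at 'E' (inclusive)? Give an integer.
Subtree rooted at E contains: A, B, E, F, H, J
Count = 6

Answer: 6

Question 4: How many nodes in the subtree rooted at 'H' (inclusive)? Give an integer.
Subtree rooted at H contains: B, F, H, J
Count = 4

Answer: 4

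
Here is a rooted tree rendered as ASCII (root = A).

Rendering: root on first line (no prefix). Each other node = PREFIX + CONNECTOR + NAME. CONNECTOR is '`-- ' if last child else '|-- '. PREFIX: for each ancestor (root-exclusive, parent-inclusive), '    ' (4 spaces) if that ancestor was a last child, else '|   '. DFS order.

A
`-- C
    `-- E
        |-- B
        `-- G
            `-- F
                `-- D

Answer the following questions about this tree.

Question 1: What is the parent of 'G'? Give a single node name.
Answer: E

Derivation:
Scan adjacency: G appears as child of E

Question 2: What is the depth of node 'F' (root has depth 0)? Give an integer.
Path from root to F: A -> C -> E -> G -> F
Depth = number of edges = 4

Answer: 4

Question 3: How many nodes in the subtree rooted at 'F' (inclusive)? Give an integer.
Answer: 2

Derivation:
Subtree rooted at F contains: D, F
Count = 2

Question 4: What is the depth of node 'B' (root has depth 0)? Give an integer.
Path from root to B: A -> C -> E -> B
Depth = number of edges = 3

Answer: 3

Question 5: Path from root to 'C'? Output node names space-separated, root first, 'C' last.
Answer: A C

Derivation:
Walk down from root: A -> C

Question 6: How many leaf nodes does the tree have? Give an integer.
Answer: 2

Derivation:
Leaves (nodes with no children): B, D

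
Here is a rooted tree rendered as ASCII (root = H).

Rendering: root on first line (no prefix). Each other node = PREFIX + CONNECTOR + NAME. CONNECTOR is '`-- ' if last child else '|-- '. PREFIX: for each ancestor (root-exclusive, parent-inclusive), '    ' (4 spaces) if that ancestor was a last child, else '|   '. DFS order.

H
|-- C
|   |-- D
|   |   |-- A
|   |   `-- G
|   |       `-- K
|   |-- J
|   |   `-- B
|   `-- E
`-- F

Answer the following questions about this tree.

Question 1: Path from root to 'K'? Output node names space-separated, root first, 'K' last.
Walk down from root: H -> C -> D -> G -> K

Answer: H C D G K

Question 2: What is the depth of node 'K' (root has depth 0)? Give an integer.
Path from root to K: H -> C -> D -> G -> K
Depth = number of edges = 4

Answer: 4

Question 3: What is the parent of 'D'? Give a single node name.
Scan adjacency: D appears as child of C

Answer: C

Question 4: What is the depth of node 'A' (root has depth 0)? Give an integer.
Answer: 3

Derivation:
Path from root to A: H -> C -> D -> A
Depth = number of edges = 3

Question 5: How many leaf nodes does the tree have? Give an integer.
Leaves (nodes with no children): A, B, E, F, K

Answer: 5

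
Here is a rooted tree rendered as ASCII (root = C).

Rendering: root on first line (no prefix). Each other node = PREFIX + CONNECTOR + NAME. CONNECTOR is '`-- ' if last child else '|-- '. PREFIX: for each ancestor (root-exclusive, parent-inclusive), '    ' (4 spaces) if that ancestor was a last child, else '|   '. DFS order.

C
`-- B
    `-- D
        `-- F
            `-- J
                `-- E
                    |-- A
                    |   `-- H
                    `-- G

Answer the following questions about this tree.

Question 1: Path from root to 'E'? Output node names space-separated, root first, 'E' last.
Answer: C B D F J E

Derivation:
Walk down from root: C -> B -> D -> F -> J -> E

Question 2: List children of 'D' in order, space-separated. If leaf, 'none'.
Node D's children (from adjacency): F

Answer: F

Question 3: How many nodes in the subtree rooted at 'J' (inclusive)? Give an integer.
Answer: 5

Derivation:
Subtree rooted at J contains: A, E, G, H, J
Count = 5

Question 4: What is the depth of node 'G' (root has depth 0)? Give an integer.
Answer: 6

Derivation:
Path from root to G: C -> B -> D -> F -> J -> E -> G
Depth = number of edges = 6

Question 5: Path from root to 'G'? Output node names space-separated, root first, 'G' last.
Answer: C B D F J E G

Derivation:
Walk down from root: C -> B -> D -> F -> J -> E -> G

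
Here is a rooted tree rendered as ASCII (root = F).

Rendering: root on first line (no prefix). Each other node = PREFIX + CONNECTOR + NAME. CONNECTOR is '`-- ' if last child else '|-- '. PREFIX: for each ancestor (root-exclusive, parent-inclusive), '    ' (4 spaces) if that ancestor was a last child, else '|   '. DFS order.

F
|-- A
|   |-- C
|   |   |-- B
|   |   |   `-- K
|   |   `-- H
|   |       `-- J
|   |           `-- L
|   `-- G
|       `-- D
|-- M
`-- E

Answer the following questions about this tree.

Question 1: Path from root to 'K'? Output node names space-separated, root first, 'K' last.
Walk down from root: F -> A -> C -> B -> K

Answer: F A C B K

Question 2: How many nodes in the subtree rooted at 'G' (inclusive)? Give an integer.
Answer: 2

Derivation:
Subtree rooted at G contains: D, G
Count = 2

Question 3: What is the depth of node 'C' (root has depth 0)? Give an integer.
Answer: 2

Derivation:
Path from root to C: F -> A -> C
Depth = number of edges = 2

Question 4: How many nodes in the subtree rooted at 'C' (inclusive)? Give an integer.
Answer: 6

Derivation:
Subtree rooted at C contains: B, C, H, J, K, L
Count = 6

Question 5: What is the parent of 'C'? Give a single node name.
Scan adjacency: C appears as child of A

Answer: A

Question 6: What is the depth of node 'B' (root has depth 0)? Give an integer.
Answer: 3

Derivation:
Path from root to B: F -> A -> C -> B
Depth = number of edges = 3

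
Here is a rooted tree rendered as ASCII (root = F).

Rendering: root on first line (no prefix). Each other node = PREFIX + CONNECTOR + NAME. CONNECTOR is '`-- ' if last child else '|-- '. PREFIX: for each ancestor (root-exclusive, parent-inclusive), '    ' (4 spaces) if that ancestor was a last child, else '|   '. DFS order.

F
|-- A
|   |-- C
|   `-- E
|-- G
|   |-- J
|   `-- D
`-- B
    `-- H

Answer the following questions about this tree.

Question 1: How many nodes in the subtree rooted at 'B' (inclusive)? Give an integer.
Answer: 2

Derivation:
Subtree rooted at B contains: B, H
Count = 2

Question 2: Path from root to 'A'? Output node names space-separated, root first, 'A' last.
Answer: F A

Derivation:
Walk down from root: F -> A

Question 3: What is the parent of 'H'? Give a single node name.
Scan adjacency: H appears as child of B

Answer: B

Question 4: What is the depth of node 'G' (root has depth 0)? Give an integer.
Path from root to G: F -> G
Depth = number of edges = 1

Answer: 1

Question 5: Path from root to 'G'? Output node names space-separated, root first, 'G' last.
Answer: F G

Derivation:
Walk down from root: F -> G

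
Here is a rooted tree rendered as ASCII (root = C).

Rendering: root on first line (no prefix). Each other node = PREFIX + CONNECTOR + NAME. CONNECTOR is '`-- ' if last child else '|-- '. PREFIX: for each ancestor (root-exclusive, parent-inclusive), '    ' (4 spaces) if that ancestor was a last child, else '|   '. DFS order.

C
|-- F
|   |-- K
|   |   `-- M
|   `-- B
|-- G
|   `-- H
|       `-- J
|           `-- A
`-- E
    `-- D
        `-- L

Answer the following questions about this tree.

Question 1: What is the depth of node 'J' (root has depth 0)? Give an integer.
Path from root to J: C -> G -> H -> J
Depth = number of edges = 3

Answer: 3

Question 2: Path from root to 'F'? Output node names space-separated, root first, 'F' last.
Walk down from root: C -> F

Answer: C F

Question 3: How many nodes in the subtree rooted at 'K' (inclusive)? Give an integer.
Answer: 2

Derivation:
Subtree rooted at K contains: K, M
Count = 2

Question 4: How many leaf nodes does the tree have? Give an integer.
Leaves (nodes with no children): A, B, L, M

Answer: 4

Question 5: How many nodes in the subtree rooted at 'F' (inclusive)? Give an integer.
Answer: 4

Derivation:
Subtree rooted at F contains: B, F, K, M
Count = 4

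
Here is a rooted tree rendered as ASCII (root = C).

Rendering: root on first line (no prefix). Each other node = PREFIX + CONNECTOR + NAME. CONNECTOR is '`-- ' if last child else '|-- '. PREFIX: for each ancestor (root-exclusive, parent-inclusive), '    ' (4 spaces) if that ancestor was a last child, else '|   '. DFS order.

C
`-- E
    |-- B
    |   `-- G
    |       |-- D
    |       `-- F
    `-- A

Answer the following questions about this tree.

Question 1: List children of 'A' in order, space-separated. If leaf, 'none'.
Answer: none

Derivation:
Node A's children (from adjacency): (leaf)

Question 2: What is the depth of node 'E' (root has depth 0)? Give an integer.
Path from root to E: C -> E
Depth = number of edges = 1

Answer: 1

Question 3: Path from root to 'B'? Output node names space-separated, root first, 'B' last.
Answer: C E B

Derivation:
Walk down from root: C -> E -> B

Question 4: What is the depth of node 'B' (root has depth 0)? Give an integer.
Answer: 2

Derivation:
Path from root to B: C -> E -> B
Depth = number of edges = 2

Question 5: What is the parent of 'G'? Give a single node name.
Scan adjacency: G appears as child of B

Answer: B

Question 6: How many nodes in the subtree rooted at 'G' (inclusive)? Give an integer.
Subtree rooted at G contains: D, F, G
Count = 3

Answer: 3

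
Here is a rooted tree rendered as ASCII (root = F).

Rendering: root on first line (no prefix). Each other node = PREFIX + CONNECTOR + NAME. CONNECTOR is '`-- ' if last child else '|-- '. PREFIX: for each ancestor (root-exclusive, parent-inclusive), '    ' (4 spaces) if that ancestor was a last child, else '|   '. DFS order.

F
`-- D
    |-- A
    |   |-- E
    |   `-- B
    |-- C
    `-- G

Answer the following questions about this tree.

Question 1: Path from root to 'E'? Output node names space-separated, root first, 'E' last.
Walk down from root: F -> D -> A -> E

Answer: F D A E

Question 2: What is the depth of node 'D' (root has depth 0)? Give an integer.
Path from root to D: F -> D
Depth = number of edges = 1

Answer: 1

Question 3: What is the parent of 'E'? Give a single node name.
Answer: A

Derivation:
Scan adjacency: E appears as child of A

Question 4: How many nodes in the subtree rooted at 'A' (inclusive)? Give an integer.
Subtree rooted at A contains: A, B, E
Count = 3

Answer: 3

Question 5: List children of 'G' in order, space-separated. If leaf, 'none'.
Node G's children (from adjacency): (leaf)

Answer: none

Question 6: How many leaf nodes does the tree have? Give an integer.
Leaves (nodes with no children): B, C, E, G

Answer: 4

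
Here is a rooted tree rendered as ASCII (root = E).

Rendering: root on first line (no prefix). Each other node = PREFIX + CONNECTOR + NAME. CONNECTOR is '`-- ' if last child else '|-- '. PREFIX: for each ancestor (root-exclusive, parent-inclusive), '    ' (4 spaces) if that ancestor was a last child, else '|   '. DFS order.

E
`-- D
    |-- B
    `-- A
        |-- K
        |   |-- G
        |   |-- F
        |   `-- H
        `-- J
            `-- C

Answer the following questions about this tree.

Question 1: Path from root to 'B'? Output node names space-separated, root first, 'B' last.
Answer: E D B

Derivation:
Walk down from root: E -> D -> B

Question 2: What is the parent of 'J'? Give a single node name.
Answer: A

Derivation:
Scan adjacency: J appears as child of A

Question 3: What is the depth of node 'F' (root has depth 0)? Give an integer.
Answer: 4

Derivation:
Path from root to F: E -> D -> A -> K -> F
Depth = number of edges = 4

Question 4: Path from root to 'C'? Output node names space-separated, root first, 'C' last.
Answer: E D A J C

Derivation:
Walk down from root: E -> D -> A -> J -> C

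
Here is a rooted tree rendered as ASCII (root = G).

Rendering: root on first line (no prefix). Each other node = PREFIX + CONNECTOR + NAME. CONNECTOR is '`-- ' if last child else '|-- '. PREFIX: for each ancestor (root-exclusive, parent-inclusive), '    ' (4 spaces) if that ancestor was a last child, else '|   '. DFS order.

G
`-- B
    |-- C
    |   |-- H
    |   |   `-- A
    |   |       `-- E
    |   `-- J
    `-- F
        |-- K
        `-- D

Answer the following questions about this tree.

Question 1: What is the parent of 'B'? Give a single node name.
Scan adjacency: B appears as child of G

Answer: G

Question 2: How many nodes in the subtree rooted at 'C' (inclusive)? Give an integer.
Subtree rooted at C contains: A, C, E, H, J
Count = 5

Answer: 5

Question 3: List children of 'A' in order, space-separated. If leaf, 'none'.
Answer: E

Derivation:
Node A's children (from adjacency): E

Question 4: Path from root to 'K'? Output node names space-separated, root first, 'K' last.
Walk down from root: G -> B -> F -> K

Answer: G B F K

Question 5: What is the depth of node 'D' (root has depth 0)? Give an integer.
Answer: 3

Derivation:
Path from root to D: G -> B -> F -> D
Depth = number of edges = 3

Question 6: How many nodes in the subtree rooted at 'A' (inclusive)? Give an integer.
Answer: 2

Derivation:
Subtree rooted at A contains: A, E
Count = 2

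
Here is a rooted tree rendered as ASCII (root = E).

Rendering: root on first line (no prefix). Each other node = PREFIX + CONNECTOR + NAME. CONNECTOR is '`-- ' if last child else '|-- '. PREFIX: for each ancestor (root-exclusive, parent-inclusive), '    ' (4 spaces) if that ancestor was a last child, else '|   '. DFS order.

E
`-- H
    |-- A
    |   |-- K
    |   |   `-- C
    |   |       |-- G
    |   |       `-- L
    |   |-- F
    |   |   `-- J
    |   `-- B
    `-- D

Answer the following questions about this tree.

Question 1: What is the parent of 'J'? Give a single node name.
Answer: F

Derivation:
Scan adjacency: J appears as child of F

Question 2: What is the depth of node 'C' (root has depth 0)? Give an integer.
Path from root to C: E -> H -> A -> K -> C
Depth = number of edges = 4

Answer: 4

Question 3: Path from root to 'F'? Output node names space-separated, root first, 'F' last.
Walk down from root: E -> H -> A -> F

Answer: E H A F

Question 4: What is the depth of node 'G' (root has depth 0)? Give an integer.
Path from root to G: E -> H -> A -> K -> C -> G
Depth = number of edges = 5

Answer: 5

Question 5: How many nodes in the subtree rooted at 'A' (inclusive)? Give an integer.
Subtree rooted at A contains: A, B, C, F, G, J, K, L
Count = 8

Answer: 8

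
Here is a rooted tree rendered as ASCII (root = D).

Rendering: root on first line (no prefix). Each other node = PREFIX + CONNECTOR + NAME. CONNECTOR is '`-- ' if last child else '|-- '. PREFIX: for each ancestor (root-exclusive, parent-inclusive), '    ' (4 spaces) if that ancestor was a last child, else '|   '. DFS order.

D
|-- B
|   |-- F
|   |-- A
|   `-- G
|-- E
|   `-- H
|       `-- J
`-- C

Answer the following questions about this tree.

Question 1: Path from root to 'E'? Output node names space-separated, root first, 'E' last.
Answer: D E

Derivation:
Walk down from root: D -> E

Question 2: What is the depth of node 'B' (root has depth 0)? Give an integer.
Answer: 1

Derivation:
Path from root to B: D -> B
Depth = number of edges = 1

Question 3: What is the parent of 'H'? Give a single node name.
Scan adjacency: H appears as child of E

Answer: E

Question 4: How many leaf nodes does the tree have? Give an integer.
Answer: 5

Derivation:
Leaves (nodes with no children): A, C, F, G, J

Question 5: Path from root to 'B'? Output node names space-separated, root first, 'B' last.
Answer: D B

Derivation:
Walk down from root: D -> B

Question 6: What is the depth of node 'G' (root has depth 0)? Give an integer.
Answer: 2

Derivation:
Path from root to G: D -> B -> G
Depth = number of edges = 2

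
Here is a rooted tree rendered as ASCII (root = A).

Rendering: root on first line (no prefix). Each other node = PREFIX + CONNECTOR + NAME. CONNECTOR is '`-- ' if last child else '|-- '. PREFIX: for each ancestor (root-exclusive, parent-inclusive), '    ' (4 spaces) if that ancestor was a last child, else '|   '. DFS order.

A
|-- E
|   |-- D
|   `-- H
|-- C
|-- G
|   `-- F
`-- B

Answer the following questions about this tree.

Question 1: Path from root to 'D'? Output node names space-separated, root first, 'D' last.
Walk down from root: A -> E -> D

Answer: A E D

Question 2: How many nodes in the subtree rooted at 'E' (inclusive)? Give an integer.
Answer: 3

Derivation:
Subtree rooted at E contains: D, E, H
Count = 3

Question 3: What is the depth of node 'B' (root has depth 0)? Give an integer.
Path from root to B: A -> B
Depth = number of edges = 1

Answer: 1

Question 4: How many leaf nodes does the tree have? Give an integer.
Leaves (nodes with no children): B, C, D, F, H

Answer: 5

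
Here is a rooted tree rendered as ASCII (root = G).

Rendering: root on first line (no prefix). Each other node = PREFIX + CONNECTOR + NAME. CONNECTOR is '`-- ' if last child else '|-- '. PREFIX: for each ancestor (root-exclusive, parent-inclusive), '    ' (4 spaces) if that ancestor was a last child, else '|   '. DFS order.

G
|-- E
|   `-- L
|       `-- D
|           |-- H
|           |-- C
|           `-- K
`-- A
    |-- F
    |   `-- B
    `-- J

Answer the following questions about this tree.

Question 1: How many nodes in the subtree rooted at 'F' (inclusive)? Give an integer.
Answer: 2

Derivation:
Subtree rooted at F contains: B, F
Count = 2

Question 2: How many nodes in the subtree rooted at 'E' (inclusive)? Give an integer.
Subtree rooted at E contains: C, D, E, H, K, L
Count = 6

Answer: 6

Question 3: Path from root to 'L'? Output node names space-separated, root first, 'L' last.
Answer: G E L

Derivation:
Walk down from root: G -> E -> L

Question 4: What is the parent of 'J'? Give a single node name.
Scan adjacency: J appears as child of A

Answer: A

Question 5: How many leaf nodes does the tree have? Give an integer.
Answer: 5

Derivation:
Leaves (nodes with no children): B, C, H, J, K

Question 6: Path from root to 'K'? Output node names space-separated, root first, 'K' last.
Answer: G E L D K

Derivation:
Walk down from root: G -> E -> L -> D -> K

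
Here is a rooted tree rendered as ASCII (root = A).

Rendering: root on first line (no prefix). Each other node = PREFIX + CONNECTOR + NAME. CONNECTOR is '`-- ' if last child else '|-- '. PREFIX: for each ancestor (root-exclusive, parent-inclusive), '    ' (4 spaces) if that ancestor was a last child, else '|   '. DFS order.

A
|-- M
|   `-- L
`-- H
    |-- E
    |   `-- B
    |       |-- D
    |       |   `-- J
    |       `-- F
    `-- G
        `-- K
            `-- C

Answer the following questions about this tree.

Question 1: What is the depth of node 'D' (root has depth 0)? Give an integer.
Answer: 4

Derivation:
Path from root to D: A -> H -> E -> B -> D
Depth = number of edges = 4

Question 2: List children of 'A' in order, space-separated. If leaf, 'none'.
Answer: M H

Derivation:
Node A's children (from adjacency): M, H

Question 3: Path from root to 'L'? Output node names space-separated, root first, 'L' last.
Walk down from root: A -> M -> L

Answer: A M L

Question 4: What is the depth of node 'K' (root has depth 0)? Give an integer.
Path from root to K: A -> H -> G -> K
Depth = number of edges = 3

Answer: 3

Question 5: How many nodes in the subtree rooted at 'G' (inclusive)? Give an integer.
Subtree rooted at G contains: C, G, K
Count = 3

Answer: 3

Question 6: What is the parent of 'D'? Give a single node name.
Scan adjacency: D appears as child of B

Answer: B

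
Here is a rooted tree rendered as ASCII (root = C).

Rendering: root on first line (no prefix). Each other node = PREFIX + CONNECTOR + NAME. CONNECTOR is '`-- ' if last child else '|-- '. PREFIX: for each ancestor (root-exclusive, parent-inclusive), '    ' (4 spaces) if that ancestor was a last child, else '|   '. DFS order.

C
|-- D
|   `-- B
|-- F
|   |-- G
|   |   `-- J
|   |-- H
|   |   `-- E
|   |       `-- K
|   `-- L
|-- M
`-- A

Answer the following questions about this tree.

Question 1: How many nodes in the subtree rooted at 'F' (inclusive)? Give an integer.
Answer: 7

Derivation:
Subtree rooted at F contains: E, F, G, H, J, K, L
Count = 7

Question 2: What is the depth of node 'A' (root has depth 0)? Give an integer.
Path from root to A: C -> A
Depth = number of edges = 1

Answer: 1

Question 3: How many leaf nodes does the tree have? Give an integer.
Answer: 6

Derivation:
Leaves (nodes with no children): A, B, J, K, L, M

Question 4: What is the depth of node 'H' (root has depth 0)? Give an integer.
Answer: 2

Derivation:
Path from root to H: C -> F -> H
Depth = number of edges = 2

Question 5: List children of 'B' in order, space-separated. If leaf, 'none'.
Node B's children (from adjacency): (leaf)

Answer: none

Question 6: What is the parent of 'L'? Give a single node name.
Answer: F

Derivation:
Scan adjacency: L appears as child of F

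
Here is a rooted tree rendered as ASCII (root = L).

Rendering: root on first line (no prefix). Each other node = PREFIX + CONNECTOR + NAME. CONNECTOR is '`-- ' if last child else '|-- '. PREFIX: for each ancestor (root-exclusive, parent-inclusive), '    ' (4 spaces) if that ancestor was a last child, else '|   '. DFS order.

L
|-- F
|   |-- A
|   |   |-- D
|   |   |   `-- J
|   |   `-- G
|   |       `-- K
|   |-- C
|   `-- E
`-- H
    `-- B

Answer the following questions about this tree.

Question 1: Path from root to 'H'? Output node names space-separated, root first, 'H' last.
Walk down from root: L -> H

Answer: L H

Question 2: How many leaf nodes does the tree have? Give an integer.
Leaves (nodes with no children): B, C, E, J, K

Answer: 5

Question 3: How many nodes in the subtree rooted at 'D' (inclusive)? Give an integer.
Subtree rooted at D contains: D, J
Count = 2

Answer: 2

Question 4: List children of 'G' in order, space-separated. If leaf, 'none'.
Answer: K

Derivation:
Node G's children (from adjacency): K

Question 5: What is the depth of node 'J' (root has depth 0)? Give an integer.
Answer: 4

Derivation:
Path from root to J: L -> F -> A -> D -> J
Depth = number of edges = 4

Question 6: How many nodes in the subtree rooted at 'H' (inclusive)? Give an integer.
Subtree rooted at H contains: B, H
Count = 2

Answer: 2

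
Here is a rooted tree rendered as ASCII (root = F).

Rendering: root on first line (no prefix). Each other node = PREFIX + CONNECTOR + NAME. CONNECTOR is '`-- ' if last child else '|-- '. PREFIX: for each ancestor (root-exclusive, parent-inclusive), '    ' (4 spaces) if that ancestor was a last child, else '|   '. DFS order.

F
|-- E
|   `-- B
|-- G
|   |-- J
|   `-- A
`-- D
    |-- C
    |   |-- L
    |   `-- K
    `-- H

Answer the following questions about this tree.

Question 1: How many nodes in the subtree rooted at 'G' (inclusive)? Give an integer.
Answer: 3

Derivation:
Subtree rooted at G contains: A, G, J
Count = 3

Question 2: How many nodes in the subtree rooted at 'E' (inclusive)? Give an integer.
Subtree rooted at E contains: B, E
Count = 2

Answer: 2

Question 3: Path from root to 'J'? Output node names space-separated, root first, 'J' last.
Walk down from root: F -> G -> J

Answer: F G J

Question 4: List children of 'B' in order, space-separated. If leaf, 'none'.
Node B's children (from adjacency): (leaf)

Answer: none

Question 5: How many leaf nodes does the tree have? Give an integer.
Leaves (nodes with no children): A, B, H, J, K, L

Answer: 6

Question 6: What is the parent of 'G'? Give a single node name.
Answer: F

Derivation:
Scan adjacency: G appears as child of F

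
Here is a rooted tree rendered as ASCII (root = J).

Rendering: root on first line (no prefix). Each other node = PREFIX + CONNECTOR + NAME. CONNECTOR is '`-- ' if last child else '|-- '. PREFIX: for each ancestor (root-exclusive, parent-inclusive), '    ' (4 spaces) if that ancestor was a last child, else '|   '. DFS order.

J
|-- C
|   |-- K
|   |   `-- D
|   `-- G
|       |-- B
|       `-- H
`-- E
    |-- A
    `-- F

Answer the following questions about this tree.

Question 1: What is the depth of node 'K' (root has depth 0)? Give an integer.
Answer: 2

Derivation:
Path from root to K: J -> C -> K
Depth = number of edges = 2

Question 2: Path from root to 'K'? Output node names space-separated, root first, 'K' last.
Answer: J C K

Derivation:
Walk down from root: J -> C -> K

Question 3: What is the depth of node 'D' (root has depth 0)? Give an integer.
Answer: 3

Derivation:
Path from root to D: J -> C -> K -> D
Depth = number of edges = 3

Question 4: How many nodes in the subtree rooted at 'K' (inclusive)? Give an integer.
Answer: 2

Derivation:
Subtree rooted at K contains: D, K
Count = 2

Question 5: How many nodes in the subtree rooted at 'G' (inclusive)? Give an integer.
Answer: 3

Derivation:
Subtree rooted at G contains: B, G, H
Count = 3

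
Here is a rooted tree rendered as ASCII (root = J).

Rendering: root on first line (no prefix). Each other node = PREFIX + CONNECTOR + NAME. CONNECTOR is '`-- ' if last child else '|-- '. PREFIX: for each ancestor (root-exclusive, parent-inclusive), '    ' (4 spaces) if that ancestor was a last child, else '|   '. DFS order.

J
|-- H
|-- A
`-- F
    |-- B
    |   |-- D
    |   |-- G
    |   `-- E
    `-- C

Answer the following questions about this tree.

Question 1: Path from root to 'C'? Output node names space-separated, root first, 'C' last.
Answer: J F C

Derivation:
Walk down from root: J -> F -> C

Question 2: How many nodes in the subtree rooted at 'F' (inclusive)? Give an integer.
Subtree rooted at F contains: B, C, D, E, F, G
Count = 6

Answer: 6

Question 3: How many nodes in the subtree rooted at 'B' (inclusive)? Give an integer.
Answer: 4

Derivation:
Subtree rooted at B contains: B, D, E, G
Count = 4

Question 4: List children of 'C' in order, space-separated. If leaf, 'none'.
Answer: none

Derivation:
Node C's children (from adjacency): (leaf)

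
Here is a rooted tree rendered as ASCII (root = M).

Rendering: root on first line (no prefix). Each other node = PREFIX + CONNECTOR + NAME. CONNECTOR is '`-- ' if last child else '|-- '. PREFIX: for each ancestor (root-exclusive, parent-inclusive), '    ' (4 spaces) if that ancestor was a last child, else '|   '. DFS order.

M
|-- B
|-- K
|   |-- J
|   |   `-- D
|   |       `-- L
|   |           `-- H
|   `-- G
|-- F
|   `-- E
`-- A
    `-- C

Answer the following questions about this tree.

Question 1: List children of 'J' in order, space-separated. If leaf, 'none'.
Node J's children (from adjacency): D

Answer: D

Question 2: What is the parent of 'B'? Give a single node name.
Answer: M

Derivation:
Scan adjacency: B appears as child of M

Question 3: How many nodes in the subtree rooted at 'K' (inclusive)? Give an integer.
Subtree rooted at K contains: D, G, H, J, K, L
Count = 6

Answer: 6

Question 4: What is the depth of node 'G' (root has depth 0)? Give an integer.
Answer: 2

Derivation:
Path from root to G: M -> K -> G
Depth = number of edges = 2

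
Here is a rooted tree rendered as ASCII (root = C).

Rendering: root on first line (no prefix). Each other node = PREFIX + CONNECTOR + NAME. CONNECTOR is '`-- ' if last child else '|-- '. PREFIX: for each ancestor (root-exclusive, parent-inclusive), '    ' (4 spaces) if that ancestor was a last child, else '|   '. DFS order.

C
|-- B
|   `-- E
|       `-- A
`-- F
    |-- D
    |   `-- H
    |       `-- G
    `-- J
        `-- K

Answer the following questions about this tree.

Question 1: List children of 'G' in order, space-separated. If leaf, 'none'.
Answer: none

Derivation:
Node G's children (from adjacency): (leaf)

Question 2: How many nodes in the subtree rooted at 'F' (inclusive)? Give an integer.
Subtree rooted at F contains: D, F, G, H, J, K
Count = 6

Answer: 6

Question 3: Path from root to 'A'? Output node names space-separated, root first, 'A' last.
Answer: C B E A

Derivation:
Walk down from root: C -> B -> E -> A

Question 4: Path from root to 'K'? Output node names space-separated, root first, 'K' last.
Answer: C F J K

Derivation:
Walk down from root: C -> F -> J -> K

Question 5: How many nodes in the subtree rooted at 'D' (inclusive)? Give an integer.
Answer: 3

Derivation:
Subtree rooted at D contains: D, G, H
Count = 3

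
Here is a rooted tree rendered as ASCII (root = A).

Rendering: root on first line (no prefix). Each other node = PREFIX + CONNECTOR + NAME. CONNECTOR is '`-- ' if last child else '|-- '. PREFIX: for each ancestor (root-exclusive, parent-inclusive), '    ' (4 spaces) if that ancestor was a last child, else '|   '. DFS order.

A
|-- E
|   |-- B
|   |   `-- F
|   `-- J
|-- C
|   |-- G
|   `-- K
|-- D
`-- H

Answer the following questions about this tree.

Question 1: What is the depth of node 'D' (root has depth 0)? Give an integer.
Answer: 1

Derivation:
Path from root to D: A -> D
Depth = number of edges = 1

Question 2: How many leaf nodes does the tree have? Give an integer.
Leaves (nodes with no children): D, F, G, H, J, K

Answer: 6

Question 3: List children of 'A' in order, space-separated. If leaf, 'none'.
Node A's children (from adjacency): E, C, D, H

Answer: E C D H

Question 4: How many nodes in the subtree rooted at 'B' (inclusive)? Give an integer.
Subtree rooted at B contains: B, F
Count = 2

Answer: 2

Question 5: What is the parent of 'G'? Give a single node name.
Scan adjacency: G appears as child of C

Answer: C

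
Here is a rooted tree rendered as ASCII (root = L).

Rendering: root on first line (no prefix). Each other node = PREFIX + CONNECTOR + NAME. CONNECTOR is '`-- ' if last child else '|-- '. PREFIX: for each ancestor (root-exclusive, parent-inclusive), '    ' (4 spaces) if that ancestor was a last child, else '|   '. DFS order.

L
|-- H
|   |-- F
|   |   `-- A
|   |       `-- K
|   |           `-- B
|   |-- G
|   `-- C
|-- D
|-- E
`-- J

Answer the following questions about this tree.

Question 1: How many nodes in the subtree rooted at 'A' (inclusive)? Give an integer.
Answer: 3

Derivation:
Subtree rooted at A contains: A, B, K
Count = 3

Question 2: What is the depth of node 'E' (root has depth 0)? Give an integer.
Path from root to E: L -> E
Depth = number of edges = 1

Answer: 1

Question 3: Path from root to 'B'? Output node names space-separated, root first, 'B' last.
Answer: L H F A K B

Derivation:
Walk down from root: L -> H -> F -> A -> K -> B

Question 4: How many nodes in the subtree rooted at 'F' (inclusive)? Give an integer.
Subtree rooted at F contains: A, B, F, K
Count = 4

Answer: 4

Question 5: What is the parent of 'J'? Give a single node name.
Answer: L

Derivation:
Scan adjacency: J appears as child of L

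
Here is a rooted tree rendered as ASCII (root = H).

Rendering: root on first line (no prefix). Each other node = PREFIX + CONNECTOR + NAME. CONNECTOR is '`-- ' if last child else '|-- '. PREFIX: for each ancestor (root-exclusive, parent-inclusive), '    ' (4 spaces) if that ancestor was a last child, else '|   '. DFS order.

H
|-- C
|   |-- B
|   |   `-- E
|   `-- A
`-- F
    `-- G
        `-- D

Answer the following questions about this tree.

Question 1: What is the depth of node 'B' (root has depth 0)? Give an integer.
Answer: 2

Derivation:
Path from root to B: H -> C -> B
Depth = number of edges = 2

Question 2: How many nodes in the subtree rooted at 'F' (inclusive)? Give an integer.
Answer: 3

Derivation:
Subtree rooted at F contains: D, F, G
Count = 3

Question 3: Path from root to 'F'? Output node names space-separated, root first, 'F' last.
Answer: H F

Derivation:
Walk down from root: H -> F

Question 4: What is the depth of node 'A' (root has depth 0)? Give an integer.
Answer: 2

Derivation:
Path from root to A: H -> C -> A
Depth = number of edges = 2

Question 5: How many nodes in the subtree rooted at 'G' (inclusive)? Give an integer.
Subtree rooted at G contains: D, G
Count = 2

Answer: 2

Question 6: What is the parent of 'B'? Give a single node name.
Scan adjacency: B appears as child of C

Answer: C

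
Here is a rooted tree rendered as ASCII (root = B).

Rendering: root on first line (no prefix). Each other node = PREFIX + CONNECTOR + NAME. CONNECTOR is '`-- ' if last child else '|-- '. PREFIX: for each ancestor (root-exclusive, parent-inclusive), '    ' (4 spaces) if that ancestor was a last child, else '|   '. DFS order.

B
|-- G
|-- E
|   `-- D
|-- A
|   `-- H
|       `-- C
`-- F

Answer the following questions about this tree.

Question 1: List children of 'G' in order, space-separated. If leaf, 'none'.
Node G's children (from adjacency): (leaf)

Answer: none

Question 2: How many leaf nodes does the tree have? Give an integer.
Leaves (nodes with no children): C, D, F, G

Answer: 4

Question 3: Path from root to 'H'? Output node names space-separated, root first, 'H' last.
Walk down from root: B -> A -> H

Answer: B A H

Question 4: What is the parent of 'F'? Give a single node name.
Scan adjacency: F appears as child of B

Answer: B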